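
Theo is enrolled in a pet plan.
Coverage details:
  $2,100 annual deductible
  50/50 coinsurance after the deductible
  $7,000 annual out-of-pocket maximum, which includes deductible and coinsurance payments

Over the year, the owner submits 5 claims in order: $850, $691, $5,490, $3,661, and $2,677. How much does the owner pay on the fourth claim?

Claim 1 ($850): fully absorbed by the deductible. Owner pays $850; OOP now $850.
Claim 2 ($691): fully absorbed by the deductible. Owner pays $691; OOP now $1,541.
Claim 3 ($5,490): deductible takes $559, $4,931 remains; 50% of $4,931 = $2,465.50. Cost to owner: $3,024.50. OOP to date $4,565.50.
Claim 4 ($3,661): deductible already satisfied, so owner's share is 50% × $3,661 = $1,830.50. Owner owes $1,830.50 (running OOP $6,396).

$1,830.50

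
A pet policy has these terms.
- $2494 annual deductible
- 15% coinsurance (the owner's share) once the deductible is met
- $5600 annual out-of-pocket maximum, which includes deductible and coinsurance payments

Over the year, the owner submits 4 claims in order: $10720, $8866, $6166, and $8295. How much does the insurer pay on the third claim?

#1 ($10720): $2494 to deductible, leaving $8226; 15% of $8226 = $1233.90. Owner owes $3727.90 (running OOP $3727.90). Plan pays $10720 − $3727.90 = $6992.10.
#2 ($8866): 15% coinsurance on $8866 = $1329.90. Cost to owner: $1329.90. OOP to date $5057.80. Plan pays $8866 − $1329.90 = $7536.10.
#3 ($6166): deductible already satisfied, so owner's share is 15% × $6166 = $924.90. OOP would hit $5982.70 > $5600, so the cap limits the owner to $5600 − $5057.80 = $542.20. Insurer: $6166 − $542.20 = $5623.80.

$5623.80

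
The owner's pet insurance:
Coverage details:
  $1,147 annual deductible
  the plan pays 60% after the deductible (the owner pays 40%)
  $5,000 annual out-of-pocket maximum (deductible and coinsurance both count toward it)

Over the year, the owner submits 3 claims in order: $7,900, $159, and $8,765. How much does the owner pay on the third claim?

Claim 1 — $7,900: $1,147 finishes the deductible; $6,753 goes to coinsurance; 40% of $6,753 = $2,701.20. Cost to owner: $3,848.20. OOP to date $3,848.20.
Claim 2 — $159: deductible already satisfied, so owner's share is 40% × $159 = $63.60. Owner pays $63.60; OOP now $3,911.80.
Claim 3 — $8,765: deductible already satisfied, so owner's share is 40% × $8,765 = $3,506. That would push OOP to $7,417.80, over the $5,000 cap, so owner pays $5,000 − $3,911.80 = $1,088.20.

$1,088.20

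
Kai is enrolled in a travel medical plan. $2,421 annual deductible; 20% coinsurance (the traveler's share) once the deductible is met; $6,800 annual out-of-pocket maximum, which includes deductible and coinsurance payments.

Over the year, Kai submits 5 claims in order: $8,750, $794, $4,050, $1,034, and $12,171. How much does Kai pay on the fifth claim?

#1 ($8,750): $2,421 finishes the deductible; $6,329 goes to coinsurance; coinsurance $6,329 × 20% = $1,265.80. Traveler owes $3,686.80 (running OOP $3,686.80).
#2 ($794): 20% coinsurance on $794 = $158.80. Traveler owes $158.80 (running OOP $3,845.60).
#3 ($4,050): 20% coinsurance on $4,050 = $810. Cost to traveler: $810. OOP to date $4,655.60.
#4 ($1,034): 20% coinsurance on $1,034 = $206.80. Traveler pays $206.80; OOP now $4,862.40.
#5 ($12,171): 20% coinsurance on $12,171 = $2,434.20. Adding that to $4,862.40 gives $7,296.60, past the $6,800 cap; traveler pays only $6,800 − $4,862.40 = $1,937.60.

$1,937.60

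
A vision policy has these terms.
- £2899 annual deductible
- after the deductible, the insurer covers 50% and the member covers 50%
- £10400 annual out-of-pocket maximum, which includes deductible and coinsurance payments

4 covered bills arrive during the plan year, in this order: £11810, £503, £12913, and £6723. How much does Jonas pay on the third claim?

£2794

#1 (£11810): deductible takes £2899, £8911 remains; member's 50% is £4455.50. Member owes £7354.50 (running OOP £7354.50).
#2 (£503): deductible already satisfied, so member's share is 50% × £503 = £251.50. Cost to member: £251.50. OOP to date £7606.
#3 (£12913): deductible met; 50% of £12913 = £6456.50. OOP would hit £14062.50 > £10400, so the cap limits the member to £10400 − £7606 = £2794.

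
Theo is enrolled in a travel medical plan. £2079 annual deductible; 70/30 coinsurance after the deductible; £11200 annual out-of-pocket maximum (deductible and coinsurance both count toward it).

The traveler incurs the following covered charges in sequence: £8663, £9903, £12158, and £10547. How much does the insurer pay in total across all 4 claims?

£30071

Bill 1, £8663: £2079 to deductible, leaving £6584; coinsurance £6584 × 30% = £1975.20. Cost to traveler: £4054.20. OOP to date £4054.20. Insurer: £8663 − £4054.20 = £4608.80.
Bill 2, £9903: 30% coinsurance on £9903 = £2970.90. Traveler owes £2970.90 (running OOP £7025.10). Plan pays £9903 − £2970.90 = £6932.10.
Bill 3, £12158: deductible already satisfied, so traveler's share is 30% × £12158 = £3647.40. Traveler pays £3647.40; OOP now £10672.50. Insurer: £12158 − £3647.40 = £8510.60.
Bill 4, £10547: 30% coinsurance on £10547 = £3164.10. Adding that to £10672.50 gives £13836.60, past the £11200 cap; traveler pays only £11200 − £10672.50 = £527.50. Plan pays £10547 − £527.50 = £10019.50.
Insurer total = bills − traveler's total = £41271 − £11200 = £30071.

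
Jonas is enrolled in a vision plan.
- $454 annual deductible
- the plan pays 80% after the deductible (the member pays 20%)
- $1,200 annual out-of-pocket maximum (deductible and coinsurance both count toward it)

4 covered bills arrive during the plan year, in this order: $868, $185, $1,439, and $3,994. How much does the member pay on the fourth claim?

$338.40

#1 ($868): $454 finishes the deductible; $414 goes to coinsurance; 20% of $414 = $82.80. Cost to member: $536.80. OOP to date $536.80.
#2 ($185): deductible met; 20% of $185 = $37. Cost to member: $37. OOP to date $573.80.
#3 ($1,439): 20% coinsurance on $1,439 = $287.80. Member pays $287.80; OOP now $861.60.
#4 ($3,994): deductible already satisfied, so member's share is 20% × $3,994 = $798.80. That would push OOP to $1,660.40, over the $1,200 cap, so member pays $1,200 − $861.60 = $338.40.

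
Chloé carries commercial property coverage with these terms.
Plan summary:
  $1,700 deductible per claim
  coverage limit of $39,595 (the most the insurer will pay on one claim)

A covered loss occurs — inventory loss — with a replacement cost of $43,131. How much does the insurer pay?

Subtract the deductible: $43,131 − $1,700 = $41,431.
$41,431 exceeds the $39,595 limit, so the insurer pays the limit: $39,595.

$39,595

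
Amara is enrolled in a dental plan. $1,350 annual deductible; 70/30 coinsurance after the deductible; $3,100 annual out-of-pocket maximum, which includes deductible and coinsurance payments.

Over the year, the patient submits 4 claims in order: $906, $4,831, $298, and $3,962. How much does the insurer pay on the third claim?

Claim 1 — $906: fully absorbed by the deductible. Patient pays $906; OOP now $906. Insurer: $906 − $906 = $0.
Claim 2 — $4,831: deductible takes $444, $4,387 remains; coinsurance $4,387 × 30% = $1,316.10. Patient owes $1,760.10 (running OOP $2,666.10). Insurer: $4,831 − $1,760.10 = $3,070.90.
Claim 3 — $298: 30% coinsurance on $298 = $89.40. Cost to patient: $89.40. OOP to date $2,755.50. Plan pays $298 − $89.40 = $208.60.

$208.60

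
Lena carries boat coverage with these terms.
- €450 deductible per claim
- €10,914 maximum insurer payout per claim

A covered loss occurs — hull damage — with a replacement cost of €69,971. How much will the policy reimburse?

Subtract the deductible: €69,971 − €450 = €69,521.
Since €69,521 > €10,914, the payout is capped at €10,914.

€10,914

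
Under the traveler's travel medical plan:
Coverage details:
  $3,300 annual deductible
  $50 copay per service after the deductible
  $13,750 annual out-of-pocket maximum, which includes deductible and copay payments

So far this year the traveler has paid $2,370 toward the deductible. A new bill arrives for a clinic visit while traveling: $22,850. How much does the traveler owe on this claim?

$2,370 of the $3,300 deductible is already met, leaving $930.
That leaves $22,850 − $930 = $21,920 for the copay.
Copay on this service: $50.
So the traveler owes $930 + $50 = $980 before any cap.
Cumulative spending $2,370 + $980 = $3,350 stays under the $13,750 maximum.

$980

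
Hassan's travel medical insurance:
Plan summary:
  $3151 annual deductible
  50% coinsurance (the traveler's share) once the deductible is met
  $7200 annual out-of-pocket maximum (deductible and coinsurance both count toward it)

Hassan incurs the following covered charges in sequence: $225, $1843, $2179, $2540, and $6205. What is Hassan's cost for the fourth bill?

Claim 1 — $225: fully absorbed by the deductible. Traveler pays $225; OOP now $225.
Claim 2 — $1843: entire amount goes to the deductible. Traveler owes $1843 (running OOP $2068).
Claim 3 — $2179: deductible takes $1083, $1096 remains; 50% of $1096 = $548. Traveler pays $1631; OOP now $3699.
Claim 4 — $2540: deductible already satisfied, so traveler's share is 50% × $2540 = $1270. Cost to traveler: $1270. OOP to date $4969.

$1270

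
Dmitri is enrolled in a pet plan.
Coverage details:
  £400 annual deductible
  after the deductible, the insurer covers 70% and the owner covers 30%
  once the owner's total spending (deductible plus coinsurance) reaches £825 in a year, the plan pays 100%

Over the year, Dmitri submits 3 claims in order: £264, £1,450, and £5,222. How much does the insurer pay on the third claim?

£5,191.20

Bill 1, £264: entire amount goes to the deductible. Cost to owner: £264. OOP to date £264. Insurer: £264 − £264 = £0.
Bill 2, £1,450: deductible takes £136, £1,314 remains; coinsurance £1,314 × 30% = £394.20. Owner pays £530.20; OOP now £794.20. Plan pays £1,450 − £530.20 = £919.80.
Bill 3, £5,222: deductible already satisfied, so owner's share is 30% × £5,222 = £1,566.60. OOP would hit £2,360.80 > £825, so the cap limits the owner to £825 − £794.20 = £30.80. Plan pays £5,222 − £30.80 = £5,191.20.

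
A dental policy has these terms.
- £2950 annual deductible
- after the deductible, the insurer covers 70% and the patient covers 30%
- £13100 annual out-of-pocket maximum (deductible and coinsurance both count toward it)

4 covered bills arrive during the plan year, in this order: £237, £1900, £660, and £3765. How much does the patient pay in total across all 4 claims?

£4033.60

Claim 1 — £237: all of it applies to the deductible. Cost to patient: £237. OOP to date £237.
Claim 2 — £1900: fully absorbed by the deductible. Patient owes £1900 (running OOP £2137).
Claim 3 — £660: entire amount goes to the deductible. Cost to patient: £660. OOP to date £2797.
Claim 4 — £3765: £153 to deductible, leaving £3612; 30% of £3612 = £1083.60. Cost to patient: £1236.60. OOP to date £4033.60.
Total paid by the patient: £237 + £1900 + £660 + £1236.60 = £4033.60.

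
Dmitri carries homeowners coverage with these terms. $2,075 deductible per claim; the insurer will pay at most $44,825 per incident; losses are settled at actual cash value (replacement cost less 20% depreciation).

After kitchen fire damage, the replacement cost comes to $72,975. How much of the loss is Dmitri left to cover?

$28,150

At 20% depreciation, ACV = $72,975 − $14,595 = $58,380.
Less the $2,075 deductible: $58,380 − $2,075 = $56,305.
$56,305 exceeds the $44,825 limit, so the insurer pays the limit: $44,825.
Out of pocket: $72,975 − $44,825 = $28,150.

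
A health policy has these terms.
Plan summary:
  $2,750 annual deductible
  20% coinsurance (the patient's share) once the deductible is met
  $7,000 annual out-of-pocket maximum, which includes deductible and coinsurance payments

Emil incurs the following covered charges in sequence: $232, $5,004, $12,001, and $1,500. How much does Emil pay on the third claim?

Claim 1 ($232): all of it applies to the deductible. Patient owes $232 (running OOP $232).
Claim 2 ($5,004): $2,518 to deductible, leaving $2,486; patient's 20% is $497.20. Patient owes $3,015.20 (running OOP $3,247.20).
Claim 3 ($12,001): deductible met; 20% of $12,001 = $2,400.20. Cost to patient: $2,400.20. OOP to date $5,647.40.

$2,400.20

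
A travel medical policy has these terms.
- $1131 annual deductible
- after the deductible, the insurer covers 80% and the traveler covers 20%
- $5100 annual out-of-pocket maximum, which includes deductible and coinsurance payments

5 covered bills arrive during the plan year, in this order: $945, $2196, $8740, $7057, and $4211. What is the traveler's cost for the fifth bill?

$407.60

Bill 1, $945: all of it applies to the deductible. Cost to traveler: $945. OOP to date $945.
Bill 2, $2196: $186 finishes the deductible; $2010 goes to coinsurance; 20% of $2010 = $402. Traveler owes $588 (running OOP $1533).
Bill 3, $8740: 20% coinsurance on $8740 = $1748. Traveler pays $1748; OOP now $3281.
Bill 4, $7057: 20% coinsurance on $7057 = $1411.40. Traveler owes $1411.40 (running OOP $4692.40).
Bill 5, $4211: 20% coinsurance on $4211 = $842.20. OOP would hit $5534.60 > $5100, so the cap limits the traveler to $5100 − $4692.40 = $407.60.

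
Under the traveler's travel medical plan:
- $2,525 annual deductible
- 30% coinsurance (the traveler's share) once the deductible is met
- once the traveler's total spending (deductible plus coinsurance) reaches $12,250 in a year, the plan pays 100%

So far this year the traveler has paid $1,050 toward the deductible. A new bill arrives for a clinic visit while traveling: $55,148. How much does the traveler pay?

$11,200

Deductible still to meet: $2,525 − $1,050 = $1,475.
That leaves $55,148 − $1,475 = $53,673 for coinsurance.
30% of $53,673 = $16,101.90 falls to the traveler.
That puts the traveler's cost at $1,475 + $16,101.90 = $17,576.90 before any cap.
Adding $17,576.90 to the $1,050 already spent would give $18,626.90, which exceeds the $12,250 cap; the traveler pays just $12,250 − $1,050 = $11,200.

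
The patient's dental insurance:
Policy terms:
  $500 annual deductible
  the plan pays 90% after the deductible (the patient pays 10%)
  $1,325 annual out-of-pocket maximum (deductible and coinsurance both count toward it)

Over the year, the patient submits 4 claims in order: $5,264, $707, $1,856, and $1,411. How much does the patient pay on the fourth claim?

Claim 1 — $5,264: deductible takes $500, $4,764 remains; patient's 10% is $476.40. Cost to patient: $976.40. OOP to date $976.40.
Claim 2 — $707: deductible met; 10% of $707 = $70.70. Cost to patient: $70.70. OOP to date $1,047.10.
Claim 3 — $1,856: deductible met; 10% of $1,856 = $185.60. Patient pays $185.60; OOP now $1,232.70.
Claim 4 — $1,411: deductible already satisfied, so patient's share is 10% × $1,411 = $141.10. That would push OOP to $1,373.80, over the $1,325 cap, so patient pays $1,325 − $1,232.70 = $92.30.

$92.30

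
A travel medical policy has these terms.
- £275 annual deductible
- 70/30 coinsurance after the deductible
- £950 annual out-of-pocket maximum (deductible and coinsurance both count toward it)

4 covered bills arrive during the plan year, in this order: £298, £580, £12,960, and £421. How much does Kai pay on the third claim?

Claim 1 — £298: deductible takes £275, £23 remains; traveler's 30% is £6.90. Traveler owes £281.90 (running OOP £281.90).
Claim 2 — £580: deductible met; 30% of £580 = £174. Traveler pays £174; OOP now £455.90.
Claim 3 — £12,960: deductible already satisfied, so traveler's share is 30% × £12,960 = £3,888. Adding that to £455.90 gives £4,343.90, past the £950 cap; traveler pays only £950 − £455.90 = £494.10.

£494.10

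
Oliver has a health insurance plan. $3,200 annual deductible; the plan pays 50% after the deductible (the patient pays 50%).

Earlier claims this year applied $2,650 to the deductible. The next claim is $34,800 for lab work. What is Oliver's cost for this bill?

$17,675

Remaining deductible: $3,200 − $2,650 = $550.
The remaining $34,250 (= $34,800 − $550) moves to coinsurance.
Patient's 50% share of $34,250 is $17,125.
So the patient owes $550 + $17,125 = $17,675.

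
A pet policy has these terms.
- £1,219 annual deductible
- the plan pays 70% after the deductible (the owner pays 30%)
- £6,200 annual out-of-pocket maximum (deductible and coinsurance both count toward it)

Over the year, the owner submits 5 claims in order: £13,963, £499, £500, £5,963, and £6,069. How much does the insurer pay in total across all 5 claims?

#1 (£13,963): £1,219 finishes the deductible; £12,744 goes to coinsurance; owner's 30% is £3,823.20. Owner owes £5,042.20 (running OOP £5,042.20). Plan pays £13,963 − £5,042.20 = £8,920.80.
#2 (£499): deductible already satisfied, so owner's share is 30% × £499 = £149.70. Cost to owner: £149.70. OOP to date £5,191.90. Insurer: £499 − £149.70 = £349.30.
#3 (£500): deductible already satisfied, so owner's share is 30% × £500 = £150. Cost to owner: £150. OOP to date £5,341.90. Insurer: £500 − £150 = £350.
#4 (£5,963): deductible already satisfied, so owner's share is 30% × £5,963 = £1,788.90. Adding that to £5,341.90 gives £7,130.80, past the £6,200 cap; owner pays only £6,200 − £5,341.90 = £858.10. Plan pays £5,963 − £858.10 = £5,104.90.
#5 (£6,069): 30% coinsurance on £6,069 = £1,820.70. OOP would hit £8,020.70 > £6,200, so the cap limits the owner to £6,200 − £6,200 = £0. Plan pays £6,069 − £0 = £6,069.
Insurer total = bills − owner's total = £26,994 − £6,200 = £20,794.

£20,794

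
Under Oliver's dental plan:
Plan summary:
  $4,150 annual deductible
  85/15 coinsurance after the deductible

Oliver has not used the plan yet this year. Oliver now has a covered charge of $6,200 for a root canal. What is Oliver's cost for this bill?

Deductible not yet touched, so the first $4,150 of the bill goes to the deductible.
That leaves $6,200 − $4,150 = $2,050 for coinsurance.
Patient's 15% share of $2,050 is $307.50.
That puts the patient's cost at $4,150 + $307.50 = $4,457.50.

$4,457.50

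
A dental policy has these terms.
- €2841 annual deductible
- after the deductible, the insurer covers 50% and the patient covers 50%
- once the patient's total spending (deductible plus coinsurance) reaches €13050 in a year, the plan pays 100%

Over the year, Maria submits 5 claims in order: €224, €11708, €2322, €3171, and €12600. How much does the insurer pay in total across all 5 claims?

€16975

Claim 1 — €224: all of it applies to the deductible. Patient pays €224; OOP now €224. Plan pays €224 − €224 = €0.
Claim 2 — €11708: €2617 finishes the deductible; €9091 goes to coinsurance; 50% of €9091 = €4545.50. Patient pays €7162.50; OOP now €7386.50. Plan pays €11708 − €7162.50 = €4545.50.
Claim 3 — €2322: 50% coinsurance on €2322 = €1161. Patient owes €1161 (running OOP €8547.50). Plan pays €2322 − €1161 = €1161.
Claim 4 — €3171: deductible met; 50% of €3171 = €1585.50. Cost to patient: €1585.50. OOP to date €10133. Insurer: €3171 − €1585.50 = €1585.50.
Claim 5 — €12600: 50% coinsurance on €12600 = €6300. OOP would hit €16433 > €13050, so the cap limits the patient to €13050 − €10133 = €2917. Insurer: €12600 − €2917 = €9683.
Insurer total = bills − patient's total = €30025 − €13050 = €16975.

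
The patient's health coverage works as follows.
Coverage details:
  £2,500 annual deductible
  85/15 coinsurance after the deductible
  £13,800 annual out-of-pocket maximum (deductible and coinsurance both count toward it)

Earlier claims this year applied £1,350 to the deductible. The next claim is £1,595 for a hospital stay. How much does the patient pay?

£1,216.75

Deductible still to meet: £2,500 − £1,350 = £1,150.
That leaves £1,595 − £1,150 = £445 for coinsurance.
15% of £445 = £66.75 falls to the patient.
That puts the patient's cost at £1,150 + £66.75 = £1,216.75 before any cap.
Year-to-date out-of-pocket becomes £1,350 + £1,216.75 = £2,566.75, still under the £13,800 maximum, so no cap applies.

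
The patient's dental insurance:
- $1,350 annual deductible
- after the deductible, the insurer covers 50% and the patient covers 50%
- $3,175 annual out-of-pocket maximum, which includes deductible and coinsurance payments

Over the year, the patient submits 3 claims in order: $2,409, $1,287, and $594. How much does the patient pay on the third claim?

Claim 1 ($2,409): $1,350 to deductible, leaving $1,059; coinsurance $1,059 × 50% = $529.50. Cost to patient: $1,879.50. OOP to date $1,879.50.
Claim 2 ($1,287): 50% coinsurance on $1,287 = $643.50. Patient owes $643.50 (running OOP $2,523).
Claim 3 ($594): deductible met; 50% of $594 = $297. Patient pays $297; OOP now $2,820.

$297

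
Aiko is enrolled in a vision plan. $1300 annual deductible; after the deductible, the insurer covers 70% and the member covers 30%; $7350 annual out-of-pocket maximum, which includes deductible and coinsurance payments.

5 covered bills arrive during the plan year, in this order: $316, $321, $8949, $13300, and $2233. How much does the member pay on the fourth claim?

$3564.20

Claim 1 — $316: fully absorbed by the deductible. Cost to member: $316. OOP to date $316.
Claim 2 — $321: entire amount goes to the deductible. Member owes $321 (running OOP $637).
Claim 3 — $8949: deductible takes $663, $8286 remains; 30% of $8286 = $2485.80. Member owes $3148.80 (running OOP $3785.80).
Claim 4 — $13300: deductible already satisfied, so member's share is 30% × $13300 = $3990. OOP would hit $7775.80 > $7350, so the cap limits the member to $7350 − $3785.80 = $3564.20.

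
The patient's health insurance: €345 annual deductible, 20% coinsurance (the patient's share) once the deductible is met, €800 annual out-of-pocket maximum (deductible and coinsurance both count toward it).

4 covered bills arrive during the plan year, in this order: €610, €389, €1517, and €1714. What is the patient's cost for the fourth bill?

€20.80

#1 (€610): €345 finishes the deductible; €265 goes to coinsurance; coinsurance €265 × 20% = €53. Patient owes €398 (running OOP €398).
#2 (€389): deductible met; 20% of €389 = €77.80. Patient owes €77.80 (running OOP €475.80).
#3 (€1517): deductible met; 20% of €1517 = €303.40. Cost to patient: €303.40. OOP to date €779.20.
#4 (€1714): 20% coinsurance on €1714 = €342.80. That would push OOP to €1122, over the €800 cap, so patient pays €800 − €779.20 = €20.80.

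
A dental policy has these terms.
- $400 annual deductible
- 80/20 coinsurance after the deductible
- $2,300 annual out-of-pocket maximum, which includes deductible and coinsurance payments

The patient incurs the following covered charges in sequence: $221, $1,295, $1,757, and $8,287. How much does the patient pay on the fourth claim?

$1,325.40

Claim 1 ($221): fully absorbed by the deductible. Patient pays $221; OOP now $221.
Claim 2 ($1,295): deductible takes $179, $1,116 remains; 20% of $1,116 = $223.20. Cost to patient: $402.20. OOP to date $623.20.
Claim 3 ($1,757): 20% coinsurance on $1,757 = $351.40. Patient pays $351.40; OOP now $974.60.
Claim 4 ($8,287): deductible already satisfied, so patient's share is 20% × $8,287 = $1,657.40. That would push OOP to $2,632, over the $2,300 cap, so patient pays $2,300 − $974.60 = $1,325.40.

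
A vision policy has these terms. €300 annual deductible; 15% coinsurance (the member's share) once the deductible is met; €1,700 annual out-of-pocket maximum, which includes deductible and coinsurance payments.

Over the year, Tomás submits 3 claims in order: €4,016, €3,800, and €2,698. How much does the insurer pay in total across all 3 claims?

€8,814

Claim 1 (€4,016): deductible takes €300, €3,716 remains; 15% of €3,716 = €557.40. Member pays €857.40; OOP now €857.40. Insurer: €4,016 − €857.40 = €3,158.60.
Claim 2 (€3,800): 15% coinsurance on €3,800 = €570. Member pays €570; OOP now €1,427.40. Insurer: €3,800 − €570 = €3,230.
Claim 3 (€2,698): deductible met; 15% of €2,698 = €404.70. OOP would hit €1,832.10 > €1,700, so the cap limits the member to €1,700 − €1,427.40 = €272.60. Insurer: €2,698 − €272.60 = €2,425.40.
Insurer total: €3,158.60 + €3,230 + €2,425.40 = €8,814.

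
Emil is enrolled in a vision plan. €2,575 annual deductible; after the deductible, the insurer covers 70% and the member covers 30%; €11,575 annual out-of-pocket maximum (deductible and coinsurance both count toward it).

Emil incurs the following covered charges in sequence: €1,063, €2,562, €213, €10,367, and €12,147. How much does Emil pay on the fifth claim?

#1 (€1,063): all of it applies to the deductible. Cost to member: €1,063. OOP to date €1,063.
#2 (€2,562): deductible takes €1,512, €1,050 remains; coinsurance €1,050 × 30% = €315. Member pays €1,827; OOP now €2,890.
#3 (€213): deductible already satisfied, so member's share is 30% × €213 = €63.90. Member owes €63.90 (running OOP €2,953.90).
#4 (€10,367): 30% coinsurance on €10,367 = €3,110.10. Member pays €3,110.10; OOP now €6,064.
#5 (€12,147): deductible already satisfied, so member's share is 30% × €12,147 = €3,644.10. Member pays €3,644.10; OOP now €9,708.10.

€3,644.10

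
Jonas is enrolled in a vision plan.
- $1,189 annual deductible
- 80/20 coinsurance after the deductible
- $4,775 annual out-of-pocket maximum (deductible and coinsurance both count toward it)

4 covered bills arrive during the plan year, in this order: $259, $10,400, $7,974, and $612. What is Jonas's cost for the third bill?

$1,594.80

Bill 1, $259: all of it applies to the deductible. Member pays $259; OOP now $259.
Bill 2, $10,400: deductible takes $930, $9,470 remains; 20% of $9,470 = $1,894. Cost to member: $2,824. OOP to date $3,083.
Bill 3, $7,974: 20% coinsurance on $7,974 = $1,594.80. Member owes $1,594.80 (running OOP $4,677.80).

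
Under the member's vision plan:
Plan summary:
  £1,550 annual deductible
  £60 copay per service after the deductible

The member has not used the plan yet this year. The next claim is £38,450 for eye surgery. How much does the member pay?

The full £1,550 deductible is still open; £1,550 of this bill applies to it.
The remaining £36,900 (= £38,450 − £1,550) moves to the copay.
Copay on this service: £60.
So the member owes £1,550 + £60 = £1,610.

£1,610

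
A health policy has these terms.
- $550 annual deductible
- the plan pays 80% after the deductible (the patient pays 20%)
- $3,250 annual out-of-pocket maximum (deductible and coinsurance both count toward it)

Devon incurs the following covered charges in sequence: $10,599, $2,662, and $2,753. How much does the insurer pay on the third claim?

$2,595.20

Claim 1 — $10,599: deductible takes $550, $10,049 remains; patient's 20% is $2,009.80. Patient owes $2,559.80 (running OOP $2,559.80). Insurer: $10,599 − $2,559.80 = $8,039.20.
Claim 2 — $2,662: deductible already satisfied, so patient's share is 20% × $2,662 = $532.40. Cost to patient: $532.40. OOP to date $3,092.20. Plan pays $2,662 − $532.40 = $2,129.60.
Claim 3 — $2,753: deductible already satisfied, so patient's share is 20% × $2,753 = $550.60. Adding that to $3,092.20 gives $3,642.80, past the $3,250 cap; patient pays only $3,250 − $3,092.20 = $157.80. Plan pays $2,753 − $157.80 = $2,595.20.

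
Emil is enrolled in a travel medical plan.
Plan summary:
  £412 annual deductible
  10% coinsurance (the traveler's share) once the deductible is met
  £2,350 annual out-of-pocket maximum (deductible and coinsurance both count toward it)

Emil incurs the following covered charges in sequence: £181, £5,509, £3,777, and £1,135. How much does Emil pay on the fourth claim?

£113.50

#1 (£181): entire amount goes to the deductible. Traveler owes £181 (running OOP £181).
#2 (£5,509): deductible takes £231, £5,278 remains; traveler's 10% is £527.80. Traveler pays £758.80; OOP now £939.80.
#3 (£3,777): 10% coinsurance on £3,777 = £377.70. Cost to traveler: £377.70. OOP to date £1,317.50.
#4 (£1,135): 10% coinsurance on £1,135 = £113.50. Traveler owes £113.50 (running OOP £1,431).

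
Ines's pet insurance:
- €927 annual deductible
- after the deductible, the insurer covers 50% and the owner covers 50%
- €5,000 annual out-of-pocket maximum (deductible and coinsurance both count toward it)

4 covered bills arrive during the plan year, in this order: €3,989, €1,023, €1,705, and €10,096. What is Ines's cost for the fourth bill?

€1,178

Claim 1 (€3,989): deductible takes €927, €3,062 remains; 50% of €3,062 = €1,531. Owner pays €2,458; OOP now €2,458.
Claim 2 (€1,023): 50% coinsurance on €1,023 = €511.50. Owner owes €511.50 (running OOP €2,969.50).
Claim 3 (€1,705): deductible already satisfied, so owner's share is 50% × €1,705 = €852.50. Owner owes €852.50 (running OOP €3,822).
Claim 4 (€10,096): deductible already satisfied, so owner's share is 50% × €10,096 = €5,048. OOP would hit €8,870 > €5,000, so the cap limits the owner to €5,000 − €3,822 = €1,178.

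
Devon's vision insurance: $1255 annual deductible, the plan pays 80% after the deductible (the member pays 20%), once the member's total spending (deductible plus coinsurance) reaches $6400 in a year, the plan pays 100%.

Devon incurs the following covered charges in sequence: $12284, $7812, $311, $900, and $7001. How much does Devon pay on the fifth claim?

Claim 1 ($12284): deductible takes $1255, $11029 remains; 20% of $11029 = $2205.80. Member pays $3460.80; OOP now $3460.80.
Claim 2 ($7812): deductible met; 20% of $7812 = $1562.40. Cost to member: $1562.40. OOP to date $5023.20.
Claim 3 ($311): 20% coinsurance on $311 = $62.20. Cost to member: $62.20. OOP to date $5085.40.
Claim 4 ($900): deductible already satisfied, so member's share is 20% × $900 = $180. Member pays $180; OOP now $5265.40.
Claim 5 ($7001): 20% coinsurance on $7001 = $1400.20. Adding that to $5265.40 gives $6665.60, past the $6400 cap; member pays only $6400 − $5265.40 = $1134.60.

$1134.60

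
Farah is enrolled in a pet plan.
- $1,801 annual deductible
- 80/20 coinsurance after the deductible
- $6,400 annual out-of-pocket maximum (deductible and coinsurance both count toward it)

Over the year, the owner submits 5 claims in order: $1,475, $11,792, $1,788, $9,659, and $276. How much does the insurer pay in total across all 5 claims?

$18,590

Claim 1 — $1,475: all of it applies to the deductible. Owner owes $1,475 (running OOP $1,475). Plan pays $1,475 − $1,475 = $0.
Claim 2 — $11,792: deductible takes $326, $11,466 remains; owner's 20% is $2,293.20. Cost to owner: $2,619.20. OOP to date $4,094.20. Insurer: $11,792 − $2,619.20 = $9,172.80.
Claim 3 — $1,788: 20% coinsurance on $1,788 = $357.60. Owner pays $357.60; OOP now $4,451.80. Insurer: $1,788 − $357.60 = $1,430.40.
Claim 4 — $9,659: 20% coinsurance on $9,659 = $1,931.80. Owner owes $1,931.80 (running OOP $6,383.60). Insurer: $9,659 − $1,931.80 = $7,727.20.
Claim 5 — $276: deductible met; 20% of $276 = $55.20. Adding that to $6,383.60 gives $6,438.80, past the $6,400 cap; owner pays only $6,400 − $6,383.60 = $16.40. Insurer: $276 − $16.40 = $259.60.
Insurer total: $0 + $9,172.80 + $1,430.40 + $7,727.20 + $259.60 = $18,590.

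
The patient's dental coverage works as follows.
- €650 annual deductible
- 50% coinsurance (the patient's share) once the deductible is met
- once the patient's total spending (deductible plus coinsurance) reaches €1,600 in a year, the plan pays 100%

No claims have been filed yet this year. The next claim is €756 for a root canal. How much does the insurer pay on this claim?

Deductible not yet touched, so the first €650 of the bill goes to the deductible.
After the €650 deductible portion, €756 − €650 = €106 is subject to coinsurance.
Patient's 50% share of €106 is €53.
So the patient owes €650 + €53 = €703 before any cap.
Total out-of-pocket so far would be €0 + €703 = €703, below the €1,600 cap — no reduction.
Insurer pays the balance: €756 − €703 = €53.

€53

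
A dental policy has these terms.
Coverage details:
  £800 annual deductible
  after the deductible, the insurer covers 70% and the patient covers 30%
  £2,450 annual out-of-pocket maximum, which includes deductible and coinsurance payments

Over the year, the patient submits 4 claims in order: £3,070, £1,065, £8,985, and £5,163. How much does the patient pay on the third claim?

£649.50

Bill 1, £3,070: deductible takes £800, £2,270 remains; 30% of £2,270 = £681. Patient owes £1,481 (running OOP £1,481).
Bill 2, £1,065: 30% coinsurance on £1,065 = £319.50. Patient owes £319.50 (running OOP £1,800.50).
Bill 3, £8,985: deductible already satisfied, so patient's share is 30% × £8,985 = £2,695.50. That would push OOP to £4,496, over the £2,450 cap, so patient pays £2,450 − £1,800.50 = £649.50.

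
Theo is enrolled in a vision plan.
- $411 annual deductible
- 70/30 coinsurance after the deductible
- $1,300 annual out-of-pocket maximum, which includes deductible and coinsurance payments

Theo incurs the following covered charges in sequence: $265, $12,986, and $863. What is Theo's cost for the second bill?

$1,035

#1 ($265): fully absorbed by the deductible. Member pays $265; OOP now $265.
#2 ($12,986): $146 to deductible, leaving $12,840; coinsurance $12,840 × 30% = $3,852. Together that's $146 + $3,852 = $3,998. OOP would hit $4,263 > $1,300, so the cap limits the member to $1,300 − $265 = $1,035.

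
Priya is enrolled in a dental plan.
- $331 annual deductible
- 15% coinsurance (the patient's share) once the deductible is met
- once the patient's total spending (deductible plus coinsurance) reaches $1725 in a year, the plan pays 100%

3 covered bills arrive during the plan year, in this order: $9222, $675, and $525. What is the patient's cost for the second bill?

$60.35

#1 ($9222): deductible takes $331, $8891 remains; patient's 15% is $1333.65. Patient pays $1664.65; OOP now $1664.65.
#2 ($675): 15% coinsurance on $675 = $101.25. Adding that to $1664.65 gives $1765.90, past the $1725 cap; patient pays only $1725 − $1664.65 = $60.35.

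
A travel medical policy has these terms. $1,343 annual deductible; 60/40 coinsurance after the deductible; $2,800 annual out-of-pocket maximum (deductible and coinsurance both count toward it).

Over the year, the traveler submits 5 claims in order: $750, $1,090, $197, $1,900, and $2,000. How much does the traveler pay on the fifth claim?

Claim 1 ($750): fully absorbed by the deductible. Traveler pays $750; OOP now $750.
Claim 2 ($1,090): deductible takes $593, $497 remains; 40% of $497 = $198.80. Cost to traveler: $791.80. OOP to date $1,541.80.
Claim 3 ($197): deductible already satisfied, so traveler's share is 40% × $197 = $78.80. Traveler owes $78.80 (running OOP $1,620.60).
Claim 4 ($1,900): 40% coinsurance on $1,900 = $760. Traveler owes $760 (running OOP $2,380.60).
Claim 5 ($2,000): deductible already satisfied, so traveler's share is 40% × $2,000 = $800. OOP would hit $3,180.60 > $2,800, so the cap limits the traveler to $2,800 − $2,380.60 = $419.40.

$419.40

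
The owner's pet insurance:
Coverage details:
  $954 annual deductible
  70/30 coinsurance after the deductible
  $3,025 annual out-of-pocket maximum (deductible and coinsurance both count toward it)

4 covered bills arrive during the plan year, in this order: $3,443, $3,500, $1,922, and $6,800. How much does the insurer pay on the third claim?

Bill 1, $3,443: $954 finishes the deductible; $2,489 goes to coinsurance; coinsurance $2,489 × 30% = $746.70. Owner pays $1,700.70; OOP now $1,700.70. Insurer: $3,443 − $1,700.70 = $1,742.30.
Bill 2, $3,500: deductible already satisfied, so owner's share is 30% × $3,500 = $1,050. Owner owes $1,050 (running OOP $2,750.70). Plan pays $3,500 − $1,050 = $2,450.
Bill 3, $1,922: 30% coinsurance on $1,922 = $576.60. OOP would hit $3,327.30 > $3,025, so the cap limits the owner to $3,025 − $2,750.70 = $274.30. Insurer: $1,922 − $274.30 = $1,647.70.

$1,647.70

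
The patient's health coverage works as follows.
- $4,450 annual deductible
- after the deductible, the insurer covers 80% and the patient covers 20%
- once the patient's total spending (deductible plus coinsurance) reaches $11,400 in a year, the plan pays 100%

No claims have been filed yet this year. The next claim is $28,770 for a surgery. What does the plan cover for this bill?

$19,456

Nothing has been paid toward the $4,450 deductible, so the first $4,450 of this charge is applied there.
After the $4,450 deductible portion, $28,770 − $4,450 = $24,320 is subject to coinsurance.
20% of $24,320 = $4,864 falls to the patient.
Patient responsibility before any cap: $4,450 + $4,864 = $9,314.
Year-to-date out-of-pocket becomes $0 + $9,314 = $9,314, still under the $11,400 maximum, so no cap applies.
Insurer pays the balance: $28,770 − $9,314 = $19,456.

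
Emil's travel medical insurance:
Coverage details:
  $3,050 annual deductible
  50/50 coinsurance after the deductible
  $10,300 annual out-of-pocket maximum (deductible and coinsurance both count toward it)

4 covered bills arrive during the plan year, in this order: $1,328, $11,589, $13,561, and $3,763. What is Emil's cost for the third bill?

$2,316.50

Bill 1, $1,328: fully absorbed by the deductible. Traveler pays $1,328; OOP now $1,328.
Bill 2, $11,589: $1,722 finishes the deductible; $9,867 goes to coinsurance; traveler's 50% is $4,933.50. Traveler owes $6,655.50 (running OOP $7,983.50).
Bill 3, $13,561: 50% coinsurance on $13,561 = $6,780.50. Adding that to $7,983.50 gives $14,764, past the $10,300 cap; traveler pays only $10,300 − $7,983.50 = $2,316.50.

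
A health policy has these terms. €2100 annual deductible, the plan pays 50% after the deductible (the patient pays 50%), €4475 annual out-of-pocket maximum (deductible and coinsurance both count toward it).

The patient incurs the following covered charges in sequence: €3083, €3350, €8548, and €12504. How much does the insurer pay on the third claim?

€8339.50

#1 (€3083): €2100 to deductible, leaving €983; coinsurance €983 × 50% = €491.50. Cost to patient: €2591.50. OOP to date €2591.50. Plan pays €3083 − €2591.50 = €491.50.
#2 (€3350): deductible met; 50% of €3350 = €1675. Cost to patient: €1675. OOP to date €4266.50. Insurer: €3350 − €1675 = €1675.
#3 (€8548): 50% coinsurance on €8548 = €4274. OOP would hit €8540.50 > €4475, so the cap limits the patient to €4475 − €4266.50 = €208.50. Plan pays €8548 − €208.50 = €8339.50.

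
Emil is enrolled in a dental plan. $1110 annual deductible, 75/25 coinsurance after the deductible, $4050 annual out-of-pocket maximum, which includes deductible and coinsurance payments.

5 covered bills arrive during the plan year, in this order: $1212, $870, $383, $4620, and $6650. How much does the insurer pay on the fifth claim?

$5203.75

Claim 1 ($1212): deductible takes $1110, $102 remains; 25% of $102 = $25.50. Patient pays $1135.50; OOP now $1135.50. Insurer: $1212 − $1135.50 = $76.50.
Claim 2 ($870): deductible met; 25% of $870 = $217.50. Cost to patient: $217.50. OOP to date $1353. Insurer: $870 − $217.50 = $652.50.
Claim 3 ($383): deductible met; 25% of $383 = $95.75. Cost to patient: $95.75. OOP to date $1448.75. Insurer: $383 − $95.75 = $287.25.
Claim 4 ($4620): deductible met; 25% of $4620 = $1155. Patient owes $1155 (running OOP $2603.75). Insurer: $4620 − $1155 = $3465.
Claim 5 ($6650): deductible met; 25% of $6650 = $1662.50. That would push OOP to $4266.25, over the $4050 cap, so patient pays $4050 − $2603.75 = $1446.25. Insurer: $6650 − $1446.25 = $5203.75.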